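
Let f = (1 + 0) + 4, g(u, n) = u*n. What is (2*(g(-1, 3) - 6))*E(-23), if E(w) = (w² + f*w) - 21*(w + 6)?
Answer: -13878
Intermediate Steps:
g(u, n) = n*u
f = 5 (f = 1 + 4 = 5)
E(w) = -126 + w² - 16*w (E(w) = (w² + 5*w) - 21*(w + 6) = (w² + 5*w) - 21*(6 + w) = (w² + 5*w) + (-126 - 21*w) = -126 + w² - 16*w)
(2*(g(-1, 3) - 6))*E(-23) = (2*(3*(-1) - 6))*(-126 + (-23)² - 16*(-23)) = (2*(-3 - 6))*(-126 + 529 + 368) = (2*(-9))*771 = -18*771 = -13878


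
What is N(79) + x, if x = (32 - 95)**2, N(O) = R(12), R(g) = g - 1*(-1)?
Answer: 3982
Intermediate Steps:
R(g) = 1 + g (R(g) = g + 1 = 1 + g)
N(O) = 13 (N(O) = 1 + 12 = 13)
x = 3969 (x = (-63)**2 = 3969)
N(79) + x = 13 + 3969 = 3982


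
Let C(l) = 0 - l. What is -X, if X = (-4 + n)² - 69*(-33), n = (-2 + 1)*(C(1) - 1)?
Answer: -2281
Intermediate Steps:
C(l) = -l
n = 2 (n = (-2 + 1)*(-1*1 - 1) = -(-1 - 1) = -1*(-2) = 2)
X = 2281 (X = (-4 + 2)² - 69*(-33) = (-2)² + 2277 = 4 + 2277 = 2281)
-X = -1*2281 = -2281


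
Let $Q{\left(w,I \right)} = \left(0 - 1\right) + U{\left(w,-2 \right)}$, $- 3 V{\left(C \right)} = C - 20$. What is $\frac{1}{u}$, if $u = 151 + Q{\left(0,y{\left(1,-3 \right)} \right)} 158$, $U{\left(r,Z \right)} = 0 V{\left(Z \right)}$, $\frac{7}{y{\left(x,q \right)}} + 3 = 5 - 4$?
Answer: $- \frac{1}{7} \approx -0.14286$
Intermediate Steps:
$V{\left(C \right)} = \frac{20}{3} - \frac{C}{3}$ ($V{\left(C \right)} = - \frac{C - 20}{3} = - \frac{-20 + C}{3} = \frac{20}{3} - \frac{C}{3}$)
$y{\left(x,q \right)} = - \frac{7}{2}$ ($y{\left(x,q \right)} = \frac{7}{-3 + \left(5 - 4\right)} = \frac{7}{-3 + 1} = \frac{7}{-2} = 7 \left(- \frac{1}{2}\right) = - \frac{7}{2}$)
$U{\left(r,Z \right)} = 0$ ($U{\left(r,Z \right)} = 0 \left(\frac{20}{3} - \frac{Z}{3}\right) = 0$)
$Q{\left(w,I \right)} = -1$ ($Q{\left(w,I \right)} = \left(0 - 1\right) + 0 = -1 + 0 = -1$)
$u = -7$ ($u = 151 - 158 = -7$)
$\frac{1}{u} = \frac{1}{-7} = - \frac{1}{7}$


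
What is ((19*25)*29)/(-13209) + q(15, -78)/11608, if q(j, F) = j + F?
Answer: -160732367/153330072 ≈ -1.0483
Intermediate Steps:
q(j, F) = F + j
((19*25)*29)/(-13209) + q(15, -78)/11608 = ((19*25)*29)/(-13209) + (-78 + 15)/11608 = (475*29)*(-1/13209) - 63*1/11608 = 13775*(-1/13209) - 63/11608 = -13775/13209 - 63/11608 = -160732367/153330072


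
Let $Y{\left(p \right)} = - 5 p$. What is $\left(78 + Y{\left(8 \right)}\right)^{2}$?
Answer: $1444$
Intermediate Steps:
$\left(78 + Y{\left(8 \right)}\right)^{2} = \left(78 - 40\right)^{2} = 38^{2} = 1444$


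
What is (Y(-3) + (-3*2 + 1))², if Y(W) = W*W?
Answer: 16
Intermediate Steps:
Y(W) = W²
(Y(-3) + (-3*2 + 1))² = ((-3)² + (-3*2 + 1))² = (9 + (-6 + 1))² = (9 - 5)² = 4² = 16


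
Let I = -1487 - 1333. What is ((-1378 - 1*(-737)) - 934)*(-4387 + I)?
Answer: 11351025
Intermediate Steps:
I = -2820
((-1378 - 1*(-737)) - 934)*(-4387 + I) = ((-1378 - 1*(-737)) - 934)*(-4387 - 2820) = ((-1378 + 737) - 934)*(-7207) = (-641 - 934)*(-7207) = -1575*(-7207) = 11351025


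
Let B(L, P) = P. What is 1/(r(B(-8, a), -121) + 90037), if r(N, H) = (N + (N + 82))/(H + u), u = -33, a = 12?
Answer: 77/6932796 ≈ 1.1107e-5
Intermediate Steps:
r(N, H) = (82 + 2*N)/(-33 + H) (r(N, H) = (N + (N + 82))/(H - 33) = (N + (82 + N))/(-33 + H) = (82 + 2*N)/(-33 + H))
1/(r(B(-8, a), -121) + 90037) = 1/(2*(41 + 12)/(-33 - 121) + 90037) = 1/(2*53/(-154) + 90037) = 1/(2*(-1/154)*53 + 90037) = 1/(-53/77 + 90037) = 1/(6932796/77) = 77/6932796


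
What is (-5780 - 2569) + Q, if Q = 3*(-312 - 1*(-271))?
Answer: -8472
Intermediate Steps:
Q = -123 (Q = 3*(-312 + 271) = 3*(-41) = -123)
(-5780 - 2569) + Q = (-5780 - 2569) - 123 = -8349 - 123 = -8472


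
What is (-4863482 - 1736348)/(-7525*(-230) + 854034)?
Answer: -3299915/1292392 ≈ -2.5533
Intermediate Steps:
(-4863482 - 1736348)/(-7525*(-230) + 854034) = -6599830/(1730750 + 854034) = -6599830/2584784 = -6599830*1/2584784 = -3299915/1292392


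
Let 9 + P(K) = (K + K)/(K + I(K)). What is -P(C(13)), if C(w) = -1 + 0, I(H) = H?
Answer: 8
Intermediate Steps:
C(w) = -1
P(K) = -8 (P(K) = -9 + (K + K)/(K + K) = -9 + (2*K)/((2*K)) = -9 + (2*K)*(1/(2*K)) = -9 + 1 = -8)
-P(C(13)) = -1*(-8) = 8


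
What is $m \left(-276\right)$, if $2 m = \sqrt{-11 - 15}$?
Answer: $- 138 i \sqrt{26} \approx - 703.67 i$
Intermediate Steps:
$m = \frac{i \sqrt{26}}{2}$ ($m = \frac{\sqrt{-11 - 15}}{2} = \frac{\sqrt{-26}}{2} = \frac{i \sqrt{26}}{2} \approx 2.5495 i$)
$m \left(-276\right) = \frac{i \sqrt{26}}{2} \left(-276\right) = - 138 i \sqrt{26}$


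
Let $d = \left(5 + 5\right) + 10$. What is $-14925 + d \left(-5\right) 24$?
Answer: $-17325$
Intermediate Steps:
$d = 20$ ($d = 10 + 10 = 20$)
$-14925 + d \left(-5\right) 24 = -14925 + 20 \left(-5\right) 24 = -14925 - 2400 = -17325$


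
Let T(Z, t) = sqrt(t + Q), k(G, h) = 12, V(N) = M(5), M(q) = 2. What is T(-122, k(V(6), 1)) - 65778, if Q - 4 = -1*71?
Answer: -65778 + I*sqrt(55) ≈ -65778.0 + 7.4162*I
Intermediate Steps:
Q = -67 (Q = 4 - 1*71 = 4 - 71 = -67)
V(N) = 2
T(Z, t) = sqrt(-67 + t) (T(Z, t) = sqrt(t - 67) = sqrt(-67 + t))
T(-122, k(V(6), 1)) - 65778 = sqrt(-67 + 12) - 65778 = sqrt(-55) - 65778 = I*sqrt(55) - 65778 = -65778 + I*sqrt(55)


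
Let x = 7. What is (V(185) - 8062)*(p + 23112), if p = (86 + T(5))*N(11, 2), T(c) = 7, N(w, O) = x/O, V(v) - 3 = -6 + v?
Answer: -184687500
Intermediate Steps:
V(v) = -3 + v (V(v) = 3 + (-6 + v) = -3 + v)
N(w, O) = 7/O
p = 651/2 (p = (86 + 7)*(7/2) = 93*(7*(½)) = 93*(7/2) = 651/2 ≈ 325.50)
(V(185) - 8062)*(p + 23112) = ((-3 + 185) - 8062)*(651/2 + 23112) = (182 - 8062)*(46875/2) = -7880*46875/2 = -184687500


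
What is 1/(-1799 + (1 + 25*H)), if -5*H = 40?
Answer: -1/1998 ≈ -0.00050050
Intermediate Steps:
H = -8 (H = -⅕*40 = -8)
1/(-1799 + (1 + 25*H)) = 1/(-1799 + (1 + 25*(-8))) = 1/(-1799 + (1 - 200)) = 1/(-1799 - 199) = 1/(-1998) = -1/1998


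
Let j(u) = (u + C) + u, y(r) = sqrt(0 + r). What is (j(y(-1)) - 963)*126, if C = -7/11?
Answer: -1335600/11 + 252*I ≈ -1.2142e+5 + 252.0*I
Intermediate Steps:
C = -7/11 (C = -7*1/11 = -7/11 ≈ -0.63636)
y(r) = sqrt(r)
j(u) = -7/11 + 2*u (j(u) = (u - 7/11) + u = (-7/11 + u) + u = -7/11 + 2*u)
(j(y(-1)) - 963)*126 = ((-7/11 + 2*sqrt(-1)) - 963)*126 = ((-7/11 + 2*I) - 963)*126 = (-10600/11 + 2*I)*126 = -1335600/11 + 252*I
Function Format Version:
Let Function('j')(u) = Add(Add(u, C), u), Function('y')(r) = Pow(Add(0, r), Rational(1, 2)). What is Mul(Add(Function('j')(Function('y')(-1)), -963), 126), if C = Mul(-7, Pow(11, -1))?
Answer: Add(Rational(-1335600, 11), Mul(252, I)) ≈ Add(-1.2142e+5, Mul(252.00, I))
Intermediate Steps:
C = Rational(-7, 11) (C = Mul(-7, Rational(1, 11)) = Rational(-7, 11) ≈ -0.63636)
Function('y')(r) = Pow(r, Rational(1, 2))
Function('j')(u) = Add(Rational(-7, 11), Mul(2, u)) (Function('j')(u) = Add(Add(u, Rational(-7, 11)), u) = Add(Add(Rational(-7, 11), u), u) = Add(Rational(-7, 11), Mul(2, u)))
Mul(Add(Function('j')(Function('y')(-1)), -963), 126) = Mul(Add(Add(Rational(-7, 11), Mul(2, Pow(-1, Rational(1, 2)))), -963), 126) = Mul(Add(Add(Rational(-7, 11), Mul(2, I)), -963), 126) = Mul(Add(Rational(-10600, 11), Mul(2, I)), 126) = Add(Rational(-1335600, 11), Mul(252, I))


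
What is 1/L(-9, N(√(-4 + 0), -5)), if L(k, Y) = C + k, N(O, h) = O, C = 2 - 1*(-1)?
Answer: -⅙ ≈ -0.16667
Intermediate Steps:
C = 3 (C = 2 + 1 = 3)
L(k, Y) = 3 + k
1/L(-9, N(√(-4 + 0), -5)) = 1/(3 - 9) = 1/(-6) = -⅙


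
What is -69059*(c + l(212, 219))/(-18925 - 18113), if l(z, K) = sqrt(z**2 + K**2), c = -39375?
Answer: -906399375/12346 + 69059*sqrt(92905)/37038 ≈ -72848.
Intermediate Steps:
l(z, K) = sqrt(K**2 + z**2)
-69059*(c + l(212, 219))/(-18925 - 18113) = -69059*(-39375 + sqrt(219**2 + 212**2))/(-18925 - 18113) = -(906399375/12346 - 69059*sqrt(47961 + 44944)/37038) = -(906399375/12346 - 69059*sqrt(92905)/37038) = -69059*(13125/12346 - sqrt(92905)/37038) = -906399375/12346 + 69059*sqrt(92905)/37038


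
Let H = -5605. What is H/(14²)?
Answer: -5605/196 ≈ -28.597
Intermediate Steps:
H/(14²) = -5605/(14²) = -5605/196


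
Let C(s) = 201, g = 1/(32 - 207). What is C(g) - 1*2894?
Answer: -2693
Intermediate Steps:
g = -1/175 (g = 1/(-175) = -1/175 ≈ -0.0057143)
C(g) - 1*2894 = 201 - 1*2894 = 201 - 2894 = -2693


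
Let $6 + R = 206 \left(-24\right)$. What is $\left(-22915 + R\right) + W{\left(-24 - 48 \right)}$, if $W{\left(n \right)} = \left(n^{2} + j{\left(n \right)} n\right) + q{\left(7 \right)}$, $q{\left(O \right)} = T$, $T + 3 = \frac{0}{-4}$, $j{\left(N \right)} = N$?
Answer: $-17500$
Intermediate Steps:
$T = -3$ ($T = -3 + \frac{0}{-4} = -3 + 0 \left(- \frac{1}{4}\right) = -3 + 0 = -3$)
$q{\left(O \right)} = -3$
$R = -4950$ ($R = -6 + 206 \left(-24\right) = -6 - 4944 = -4950$)
$W{\left(n \right)} = -3 + 2 n^{2}$ ($W{\left(n \right)} = \left(n^{2} + n n\right) - 3 = \left(n^{2} + n^{2}\right) - 3 = 2 n^{2} - 3 = -3 + 2 n^{2}$)
$\left(-22915 + R\right) + W{\left(-24 - 48 \right)} = \left(-22915 - 4950\right) - \left(3 - 2 \left(-24 - 48\right)^{2}\right) = -27865 - \left(3 - 2 \left(-72\right)^{2}\right) = -27865 + \left(-3 + 2 \cdot 5184\right) = -27865 + \left(-3 + 10368\right) = -27865 + 10365 = -17500$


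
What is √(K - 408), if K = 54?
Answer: I*√354 ≈ 18.815*I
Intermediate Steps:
√(K - 408) = √(54 - 408) = √(-354) = I*√354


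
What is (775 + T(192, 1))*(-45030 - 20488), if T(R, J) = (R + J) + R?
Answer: -76000880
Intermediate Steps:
T(R, J) = J + 2*R (T(R, J) = (J + R) + R = J + 2*R)
(775 + T(192, 1))*(-45030 - 20488) = (775 + (1 + 2*192))*(-45030 - 20488) = (775 + (1 + 384))*(-65518) = (775 + 385)*(-65518) = 1160*(-65518) = -76000880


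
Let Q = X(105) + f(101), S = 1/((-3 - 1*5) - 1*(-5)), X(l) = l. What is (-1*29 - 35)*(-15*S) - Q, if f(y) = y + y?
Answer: -627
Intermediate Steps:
f(y) = 2*y
S = -1/3 (S = 1/((-3 - 5) + 5) = 1/(-8 + 5) = 1/(-3) = -1/3 ≈ -0.33333)
Q = 307 (Q = 105 + 2*101 = 105 + 202 = 307)
(-1*29 - 35)*(-15*S) - Q = (-1*29 - 35)*(-15*(-1/3)) - 1*307 = (-29 - 35)*5 - 307 = -64*5 - 307 = -320 - 307 = -627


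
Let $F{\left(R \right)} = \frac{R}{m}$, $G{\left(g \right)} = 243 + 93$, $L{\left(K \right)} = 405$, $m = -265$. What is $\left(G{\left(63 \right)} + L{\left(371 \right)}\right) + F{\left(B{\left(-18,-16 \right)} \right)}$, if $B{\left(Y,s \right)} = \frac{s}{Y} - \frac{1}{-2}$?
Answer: $\frac{706909}{954} \approx 741.0$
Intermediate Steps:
$B{\left(Y,s \right)} = \frac{1}{2} + \frac{s}{Y}$ ($B{\left(Y,s \right)} = \frac{s}{Y} - - \frac{1}{2} = \frac{s}{Y} + \frac{1}{2} = \frac{1}{2} + \frac{s}{Y}$)
$G{\left(g \right)} = 336$
$F{\left(R \right)} = - \frac{R}{265}$ ($F{\left(R \right)} = \frac{R}{-265} = R \left(- \frac{1}{265}\right) = - \frac{R}{265}$)
$\left(G{\left(63 \right)} + L{\left(371 \right)}\right) + F{\left(B{\left(-18,-16 \right)} \right)} = \left(336 + 405\right) - \frac{\frac{1}{-18} \left(-16 + \frac{1}{2} \left(-18\right)\right)}{265} = 741 - \frac{\left(- \frac{1}{18}\right) \left(-16 - 9\right)}{265} = 741 - \frac{\left(- \frac{1}{18}\right) \left(-25\right)}{265} = 741 - \frac{5}{954} = \frac{706909}{954}$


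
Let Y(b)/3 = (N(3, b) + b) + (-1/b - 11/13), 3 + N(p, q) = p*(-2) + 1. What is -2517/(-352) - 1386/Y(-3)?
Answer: 7472469/158048 ≈ 47.280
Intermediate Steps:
N(p, q) = -2 - 2*p (N(p, q) = -3 + (p*(-2) + 1) = -3 + (-2*p + 1) = -3 + (1 - 2*p) = -2 - 2*p)
Y(b) = -345/13 - 3/b + 3*b (Y(b) = 3*(((-2 - 2*3) + b) + (-1/b - 11/13)) = 3*(((-2 - 6) + b) + (-1/b - 11*1/13)) = 3*((-8 + b) + (-1/b - 11/13)) = 3*((-8 + b) + (-11/13 - 1/b)) = 3*(-115/13 + b - 1/b) = -345/13 - 3/b + 3*b)
-2517/(-352) - 1386/Y(-3) = -2517/(-352) - 1386/(-345/13 - 3/(-3) + 3*(-3)) = -2517*(-1/352) - 1386/(-345/13 - 3*(-⅓) - 9) = 2517/352 - 1386/(-345/13 + 1 - 9) = 2517/352 - 1386/(-449/13) = 2517/352 - 1386*(-13/449) = 2517/352 + 18018/449 = 7472469/158048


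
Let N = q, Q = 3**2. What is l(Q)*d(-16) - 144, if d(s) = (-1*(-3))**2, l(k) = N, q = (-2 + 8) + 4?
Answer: -54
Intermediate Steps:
Q = 9
q = 10 (q = 6 + 4 = 10)
N = 10
l(k) = 10
d(s) = 9 (d(s) = 3**2 = 9)
l(Q)*d(-16) - 144 = 10*9 - 144 = 90 - 144 = -54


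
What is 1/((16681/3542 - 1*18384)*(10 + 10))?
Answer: -253/92999210 ≈ -2.7205e-6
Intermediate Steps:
1/((16681/3542 - 1*18384)*(10 + 10)) = 1/((16681*(1/3542) - 18384)*20) = 1/((2383/506 - 18384)*20) = 1/(-9299921/506*20) = 1/(-92999210/253) = -253/92999210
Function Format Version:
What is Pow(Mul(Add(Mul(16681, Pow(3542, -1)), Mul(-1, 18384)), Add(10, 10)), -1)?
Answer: Rational(-253, 92999210) ≈ -2.7205e-6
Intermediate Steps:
Pow(Mul(Add(Mul(16681, Pow(3542, -1)), Mul(-1, 18384)), Add(10, 10)), -1) = Pow(Mul(Add(Mul(16681, Rational(1, 3542)), -18384), 20), -1) = Pow(Mul(Add(Rational(2383, 506), -18384), 20), -1) = Pow(Mul(Rational(-9299921, 506), 20), -1) = Pow(Rational(-92999210, 253), -1) = Rational(-253, 92999210)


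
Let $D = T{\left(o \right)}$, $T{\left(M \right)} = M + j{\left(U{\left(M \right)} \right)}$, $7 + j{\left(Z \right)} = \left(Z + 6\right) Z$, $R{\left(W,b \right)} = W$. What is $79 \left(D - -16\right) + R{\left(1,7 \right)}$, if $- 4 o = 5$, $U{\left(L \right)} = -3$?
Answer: $- \frac{391}{4} \approx -97.75$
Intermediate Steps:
$o = - \frac{5}{4}$ ($o = \left(- \frac{1}{4}\right) 5 = - \frac{5}{4} \approx -1.25$)
$j{\left(Z \right)} = -7 + Z \left(6 + Z\right)$ ($j{\left(Z \right)} = -7 + \left(Z + 6\right) Z = -7 + \left(6 + Z\right) Z = -7 + Z \left(6 + Z\right)$)
$T{\left(M \right)} = -16 + M$ ($T{\left(M \right)} = M + \left(-7 + \left(-3\right)^{2} + 6 \left(-3\right)\right) = M - 16 = -16 + M$)
$D = - \frac{69}{4}$ ($D = -16 - \frac{5}{4} = - \frac{69}{4} \approx -17.25$)
$79 \left(D - -16\right) + R{\left(1,7 \right)} = 79 \left(- \frac{69}{4} - -16\right) + 1 = 79 \left(- \frac{69}{4} + 16\right) + 1 = 79 \left(- \frac{5}{4}\right) + 1 = - \frac{395}{4} + 1 = - \frac{391}{4}$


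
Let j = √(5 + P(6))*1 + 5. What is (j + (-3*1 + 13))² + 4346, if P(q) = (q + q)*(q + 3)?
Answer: 4684 + 30*√113 ≈ 5002.9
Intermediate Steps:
P(q) = 2*q*(3 + q) (P(q) = (2*q)*(3 + q) = 2*q*(3 + q))
j = 5 + √113 (j = √(5 + 2*6*(3 + 6))*1 + 5 = √(5 + 2*6*9)*1 + 5 = √(5 + 108)*1 + 5 = √113*1 + 5 = √113 + 5 = 5 + √113 ≈ 15.630)
(j + (-3*1 + 13))² + 4346 = ((5 + √113) + (-3*1 + 13))² + 4346 = ((5 + √113) + (-3 + 13))² + 4346 = ((5 + √113) + 10)² + 4346 = (15 + √113)² + 4346 = 4346 + (15 + √113)²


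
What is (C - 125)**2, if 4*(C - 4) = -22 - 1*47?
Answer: 305809/16 ≈ 19113.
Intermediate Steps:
C = -53/4 (C = 4 + (-22 - 1*47)/4 = 4 + (-22 - 47)/4 = 4 + (1/4)*(-69) = 4 - 69/4 = -53/4 ≈ -13.250)
(C - 125)**2 = (-53/4 - 125)**2 = (-553/4)**2 = 305809/16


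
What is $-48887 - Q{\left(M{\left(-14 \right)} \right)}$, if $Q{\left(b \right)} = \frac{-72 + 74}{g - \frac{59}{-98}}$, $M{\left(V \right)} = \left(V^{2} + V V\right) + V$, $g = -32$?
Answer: $- \frac{150425103}{3077} \approx -48887.0$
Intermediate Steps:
$M{\left(V \right)} = V + 2 V^{2}$ ($M{\left(V \right)} = \left(V^{2} + V^{2}\right) + V = 2 V^{2} + V = V + 2 V^{2}$)
$Q{\left(b \right)} = - \frac{196}{3077}$ ($Q{\left(b \right)} = \frac{-72 + 74}{-32 - \frac{59}{-98}} = \frac{2}{-32 - - \frac{59}{98}} = \frac{2}{-32 + \frac{59}{98}} = \frac{2}{- \frac{3077}{98}} = 2 \left(- \frac{98}{3077}\right) = - \frac{196}{3077}$)
$-48887 - Q{\left(M{\left(-14 \right)} \right)} = -48887 - - \frac{196}{3077} = -48887 + \frac{196}{3077} = - \frac{150425103}{3077}$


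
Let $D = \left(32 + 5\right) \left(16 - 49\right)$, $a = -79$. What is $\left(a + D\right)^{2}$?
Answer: $1690000$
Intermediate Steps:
$D = -1221$ ($D = 37 \left(-33\right) = -1221$)
$\left(a + D\right)^{2} = \left(-79 - 1221\right)^{2} = \left(-1300\right)^{2} = 1690000$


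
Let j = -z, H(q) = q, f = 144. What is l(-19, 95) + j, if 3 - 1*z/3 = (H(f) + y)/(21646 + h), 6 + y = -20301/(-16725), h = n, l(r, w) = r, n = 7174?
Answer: -4496473649/160671500 ≈ -27.986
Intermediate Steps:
h = 7174
y = -26683/5575 (y = -6 - 20301/(-16725) = -6 - 20301*(-1/16725) = -6 + 6767/5575 = -26683/5575 ≈ -4.7862)
z = 1443715149/160671500 (z = 9 - 3*(144 - 26683/5575)/(21646 + 7174) = 9 - 2328351/(5575*28820) = 9 - 3*776117/160671500 = 9 - 2328351/160671500 = 1443715149/160671500 ≈ 8.9855)
j = -1443715149/160671500 (j = -1*1443715149/160671500 = -1443715149/160671500 ≈ -8.9855)
l(-19, 95) + j = -19 - 1443715149/160671500 = -4496473649/160671500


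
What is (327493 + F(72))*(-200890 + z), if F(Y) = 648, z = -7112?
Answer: -68253984282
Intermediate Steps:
(327493 + F(72))*(-200890 + z) = (327493 + 648)*(-200890 - 7112) = 328141*(-208002) = -68253984282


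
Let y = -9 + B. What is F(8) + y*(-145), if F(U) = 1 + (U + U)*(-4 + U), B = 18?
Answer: -1240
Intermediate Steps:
y = 9 (y = -9 + 18 = 9)
F(U) = 1 + 2*U*(-4 + U) (F(U) = 1 + (2*U)*(-4 + U) = 1 + 2*U*(-4 + U))
F(8) + y*(-145) = (1 - 8*8 + 2*8²) + 9*(-145) = (1 - 64 + 2*64) - 1305 = (1 - 64 + 128) - 1305 = 65 - 1305 = -1240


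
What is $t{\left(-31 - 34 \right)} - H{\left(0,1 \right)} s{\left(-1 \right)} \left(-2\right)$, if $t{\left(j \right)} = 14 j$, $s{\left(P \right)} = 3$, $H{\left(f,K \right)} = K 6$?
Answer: $-874$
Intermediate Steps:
$H{\left(f,K \right)} = 6 K$
$t{\left(-31 - 34 \right)} - H{\left(0,1 \right)} s{\left(-1 \right)} \left(-2\right) = 14 \left(-31 - 34\right) - 6 \cdot 1 \cdot 3 \left(-2\right) = 14 \left(-65\right) - 6 \cdot 3 \left(-2\right) = -910 - 18 \left(-2\right) = -910 - -36 = -910 + 36 = -874$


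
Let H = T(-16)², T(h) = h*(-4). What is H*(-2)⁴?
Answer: 65536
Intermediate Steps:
T(h) = -4*h
H = 4096 (H = (-4*(-16))² = 64² = 4096)
H*(-2)⁴ = 4096*(-2)⁴ = 4096*16 = 65536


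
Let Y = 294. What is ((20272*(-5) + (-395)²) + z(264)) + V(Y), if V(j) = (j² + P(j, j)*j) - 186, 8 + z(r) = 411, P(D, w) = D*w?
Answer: 25553502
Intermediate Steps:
z(r) = 403 (z(r) = -8 + 411 = 403)
V(j) = -186 + j² + j³ (V(j) = (j² + (j*j)*j) - 186 = (j² + j²*j) - 186 = (j² + j³) - 186 = -186 + j² + j³)
((20272*(-5) + (-395)²) + z(264)) + V(Y) = ((20272*(-5) + (-395)²) + 403) + (-186 + 294² + 294³) = ((-101360 + 156025) + 403) + (-186 + 86436 + 25412184) = (54665 + 403) + 25498434 = 55068 + 25498434 = 25553502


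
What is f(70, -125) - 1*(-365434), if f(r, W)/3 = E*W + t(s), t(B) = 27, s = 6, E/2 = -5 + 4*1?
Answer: 366265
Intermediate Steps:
E = -2 (E = 2*(-5 + 4*1) = 2*(-5 + 4) = 2*(-1) = -2)
f(r, W) = 81 - 6*W (f(r, W) = 3*(-2*W + 27) = 3*(27 - 2*W) = 81 - 6*W)
f(70, -125) - 1*(-365434) = (81 - 6*(-125)) - 1*(-365434) = (81 + 750) + 365434 = 831 + 365434 = 366265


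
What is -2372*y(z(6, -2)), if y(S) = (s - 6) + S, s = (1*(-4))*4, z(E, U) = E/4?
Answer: 48626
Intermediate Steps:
z(E, U) = E/4 (z(E, U) = E*(¼) = E/4)
s = -16 (s = -4*4 = -16)
y(S) = -22 + S (y(S) = (-16 - 6) + S = -22 + S)
-2372*y(z(6, -2)) = -2372*(-22 + (¼)*6) = -2372*(-22 + 3/2) = -2372*(-41/2) = 48626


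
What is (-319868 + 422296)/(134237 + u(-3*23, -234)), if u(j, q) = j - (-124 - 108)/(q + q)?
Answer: 5992038/7848799 ≈ 0.76343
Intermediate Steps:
u(j, q) = j + 116/q (u(j, q) = j - (-232)/(2*q) = j - (-232)*1/(2*q) = j - (-116)/q = j + 116/q)
(-319868 + 422296)/(134237 + u(-3*23, -234)) = (-319868 + 422296)/(134237 + (-3*23 + 116/(-234))) = 102428/(134237 + (-69 + 116*(-1/234))) = 102428/(134237 + (-69 - 58/117)) = 102428/(134237 - 8131/117) = 102428/(15697598/117) = 102428*(117/15697598) = 5992038/7848799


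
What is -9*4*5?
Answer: -180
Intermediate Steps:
-9*4*5 = -36*5 = -180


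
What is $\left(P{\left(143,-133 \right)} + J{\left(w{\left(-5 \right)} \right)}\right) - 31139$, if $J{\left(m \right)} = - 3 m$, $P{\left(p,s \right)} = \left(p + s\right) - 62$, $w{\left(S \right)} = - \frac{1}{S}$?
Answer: $- \frac{155958}{5} \approx -31192.0$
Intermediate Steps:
$P{\left(p,s \right)} = -62 + p + s$
$\left(P{\left(143,-133 \right)} + J{\left(w{\left(-5 \right)} \right)}\right) - 31139 = \left(\left(-62 + 143 - 133\right) - 3 \left(- \frac{1}{-5}\right)\right) - 31139 = \left(-52 - 3 \left(\left(-1\right) \left(- \frac{1}{5}\right)\right)\right) - 31139 = \left(-52 - \frac{3}{5}\right) - 31139 = - \frac{263}{5} - 31139 = - \frac{155958}{5}$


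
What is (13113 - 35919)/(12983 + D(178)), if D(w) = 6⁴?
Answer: -22806/14279 ≈ -1.5972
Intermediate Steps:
D(w) = 1296
(13113 - 35919)/(12983 + D(178)) = (13113 - 35919)/(12983 + 1296) = -22806/14279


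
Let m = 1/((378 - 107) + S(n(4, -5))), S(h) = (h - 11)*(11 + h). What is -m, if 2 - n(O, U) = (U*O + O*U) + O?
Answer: -1/1594 ≈ -0.00062735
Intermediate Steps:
n(O, U) = 2 - O - 2*O*U (n(O, U) = 2 - ((U*O + O*U) + O) = 2 - ((O*U + O*U) + O) = 2 - (2*O*U + O) = 2 - (O + 2*O*U) = 2 + (-O - 2*O*U) = 2 - O - 2*O*U)
S(h) = (-11 + h)*(11 + h)
m = 1/1594 (m = 1/((378 - 107) + (-121 + (2 - 1*4 - 2*4*(-5))**2)) = 1/(271 + (-121 + (2 - 4 + 40)**2)) = 1/(271 + (-121 + 38**2)) = 1/(271 + (-121 + 1444)) = 1/(271 + 1323) = 1/1594 ≈ 0.00062735)
-m = -1*1/1594 = -1/1594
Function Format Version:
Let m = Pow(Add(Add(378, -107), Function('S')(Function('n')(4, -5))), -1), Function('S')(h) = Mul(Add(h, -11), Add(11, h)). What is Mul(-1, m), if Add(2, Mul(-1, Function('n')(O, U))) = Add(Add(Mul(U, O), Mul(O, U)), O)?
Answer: Rational(-1, 1594) ≈ -0.00062735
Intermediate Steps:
Function('n')(O, U) = Add(2, Mul(-1, O), Mul(-2, O, U)) (Function('n')(O, U) = Add(2, Mul(-1, Add(Add(Mul(U, O), Mul(O, U)), O))) = Add(2, Mul(-1, Add(Add(Mul(O, U), Mul(O, U)), O))) = Add(2, Mul(-1, Add(Mul(2, O, U), O))) = Add(2, Mul(-1, Add(O, Mul(2, O, U)))) = Add(2, Add(Mul(-1, O), Mul(-2, O, U))) = Add(2, Mul(-1, O), Mul(-2, O, U)))
Function('S')(h) = Mul(Add(-11, h), Add(11, h))
m = Rational(1, 1594) (m = Pow(Add(Add(378, -107), Add(-121, Pow(Add(2, Mul(-1, 4), Mul(-2, 4, -5)), 2))), -1) = Pow(Add(271, Add(-121, Pow(Add(2, -4, 40), 2))), -1) = Pow(Add(271, Add(-121, Pow(38, 2))), -1) = Pow(Add(271, Add(-121, 1444)), -1) = Pow(Add(271, 1323), -1) = Pow(1594, -1) = Rational(1, 1594) ≈ 0.00062735)
Mul(-1, m) = Mul(-1, Rational(1, 1594)) = Rational(-1, 1594)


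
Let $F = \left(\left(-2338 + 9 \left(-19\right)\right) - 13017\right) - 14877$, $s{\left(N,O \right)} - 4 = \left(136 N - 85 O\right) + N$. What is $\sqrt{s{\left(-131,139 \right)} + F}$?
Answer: $i \sqrt{60161} \approx 245.28 i$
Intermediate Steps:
$s{\left(N,O \right)} = 4 - 85 O + 137 N$ ($s{\left(N,O \right)} = 4 + \left(\left(136 N - 85 O\right) + N\right) = 4 + \left(\left(- 85 O + 136 N\right) + N\right) = 4 + \left(- 85 O + 137 N\right) = 4 - 85 O + 137 N$)
$F = -30403$ ($F = \left(\left(-2338 - 171\right) - 13017\right) - 14877 = \left(-2509 - 13017\right) - 14877 = -15526 - 14877 = -30403$)
$\sqrt{s{\left(-131,139 \right)} + F} = \sqrt{\left(4 - 11815 + 137 \left(-131\right)\right) - 30403} = \sqrt{\left(4 - 11815 - 17947\right) - 30403} = \sqrt{-29758 - 30403} = \sqrt{-60161} = i \sqrt{60161}$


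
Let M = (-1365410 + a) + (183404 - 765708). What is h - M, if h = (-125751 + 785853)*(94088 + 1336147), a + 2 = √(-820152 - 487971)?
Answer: 944102931686 - 3*I*√145347 ≈ 9.441e+11 - 1143.7*I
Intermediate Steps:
a = -2 + 3*I*√145347 (a = -2 + √(-820152 - 487971) = -2 + √(-1308123) = -2 + 3*I*√145347 ≈ -2.0 + 1143.7*I)
M = -1947716 + 3*I*√145347 (M = (-1365410 + (-2 + 3*I*√145347)) + (183404 - 765708) = (-1365412 + 3*I*√145347) - 582304 = -1947716 + 3*I*√145347 ≈ -1.9477e+6 + 1143.7*I)
h = 944100983970 (h = 660102*1430235 = 944100983970)
h - M = 944100983970 - (-1947716 + 3*I*√145347) = 944100983970 + (1947716 - 3*I*√145347) = 944102931686 - 3*I*√145347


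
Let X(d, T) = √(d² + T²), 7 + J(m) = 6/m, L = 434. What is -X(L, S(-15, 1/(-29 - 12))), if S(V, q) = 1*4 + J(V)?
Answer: -√4709189/5 ≈ -434.01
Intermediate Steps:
J(m) = -7 + 6/m
S(V, q) = -3 + 6/V (S(V, q) = 1*4 + (-7 + 6/V) = 4 + (-7 + 6/V) = -3 + 6/V)
X(d, T) = √(T² + d²)
-X(L, S(-15, 1/(-29 - 12))) = -√((-3 + 6/(-15))² + 434²) = -√((-3 + 6*(-1/15))² + 188356) = -√((-3 - ⅖)² + 188356) = -√((-17/5)² + 188356) = -√(289/25 + 188356) = -√(4709189/25) = -√4709189/5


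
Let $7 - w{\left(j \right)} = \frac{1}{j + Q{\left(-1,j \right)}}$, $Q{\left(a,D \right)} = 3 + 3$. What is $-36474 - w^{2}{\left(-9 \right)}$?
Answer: $- \frac{328750}{9} \approx -36528.0$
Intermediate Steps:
$Q{\left(a,D \right)} = 6$
$w{\left(j \right)} = 7 - \frac{1}{6 + j}$ ($w{\left(j \right)} = 7 - \frac{1}{j + 6} = 7 - \frac{1}{6 + j}$)
$-36474 - w^{2}{\left(-9 \right)} = -36474 - \left(\frac{41 + 7 \left(-9\right)}{6 - 9}\right)^{2} = -36474 - \left(\frac{41 - 63}{-3}\right)^{2} = -36474 - \left(\left(- \frac{1}{3}\right) \left(-22\right)\right)^{2} = -36474 - \left(\frac{22}{3}\right)^{2} = -36474 - \frac{484}{9} = - \frac{328750}{9}$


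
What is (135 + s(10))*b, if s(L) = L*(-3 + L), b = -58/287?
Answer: -290/7 ≈ -41.429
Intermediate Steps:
b = -58/287 (b = -58*1/287 = -58/287 ≈ -0.20209)
(135 + s(10))*b = (135 + 10*(-3 + 10))*(-58/287) = (135 + 10*7)*(-58/287) = (135 + 70)*(-58/287) = 205*(-58/287) = -290/7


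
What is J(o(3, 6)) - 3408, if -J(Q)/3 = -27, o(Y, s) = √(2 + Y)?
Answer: -3327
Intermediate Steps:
J(Q) = 81 (J(Q) = -3*(-27) = 81)
J(o(3, 6)) - 3408 = 81 - 3408 = -3327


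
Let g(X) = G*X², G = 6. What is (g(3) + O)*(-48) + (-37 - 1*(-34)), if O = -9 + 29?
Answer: -3555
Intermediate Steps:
g(X) = 6*X²
O = 20
(g(3) + O)*(-48) + (-37 - 1*(-34)) = (6*3² + 20)*(-48) + (-37 - 1*(-34)) = (6*9 + 20)*(-48) + (-37 + 34) = (54 + 20)*(-48) - 3 = 74*(-48) - 3 = -3552 - 3 = -3555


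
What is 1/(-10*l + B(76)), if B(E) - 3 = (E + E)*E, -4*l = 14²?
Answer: 1/12045 ≈ 8.3022e-5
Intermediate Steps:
l = -49 (l = -¼*14² = -¼*196 = -49)
B(E) = 3 + 2*E² (B(E) = 3 + (E + E)*E = 3 + (2*E)*E = 3 + 2*E²)
1/(-10*l + B(76)) = 1/(-10*(-49) + (3 + 2*76²)) = 1/(490 + (3 + 2*5776)) = 1/(490 + (3 + 11552)) = 1/(490 + 11555) = 1/12045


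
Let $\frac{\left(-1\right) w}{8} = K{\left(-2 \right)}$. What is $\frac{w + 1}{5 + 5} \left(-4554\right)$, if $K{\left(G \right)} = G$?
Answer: $- \frac{38709}{5} \approx -7741.8$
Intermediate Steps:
$w = 16$ ($w = \left(-8\right) \left(-2\right) = 16$)
$\frac{w + 1}{5 + 5} \left(-4554\right) = \frac{16 + 1}{5 + 5} \left(-4554\right) = \frac{17}{10} \left(-4554\right) = - \frac{38709}{5}$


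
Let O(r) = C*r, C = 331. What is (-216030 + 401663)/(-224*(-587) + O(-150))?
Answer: 185633/81838 ≈ 2.2683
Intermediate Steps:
O(r) = 331*r
(-216030 + 401663)/(-224*(-587) + O(-150)) = (-216030 + 401663)/(-224*(-587) + 331*(-150)) = 185633/(131488 - 49650) = 185633/81838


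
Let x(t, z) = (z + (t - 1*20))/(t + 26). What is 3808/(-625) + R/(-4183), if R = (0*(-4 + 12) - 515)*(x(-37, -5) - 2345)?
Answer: -8458026879/28758125 ≈ -294.11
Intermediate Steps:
x(t, z) = (-20 + t + z)/(26 + t) (x(t, z) = (z + (t - 20))/(26 + t) = (z + (-20 + t))/(26 + t) = (-20 + t + z)/(26 + t))
R = 13252495/11 (R = (0*(-4 + 12) - 515)*((-20 - 37 - 5)/(26 - 37) - 2345) = (0*8 - 515)*(-62/(-11) - 2345) = (0 - 515)*(-1/11*(-62) - 2345) = -515*(62/11 - 2345) = -515*(-25733/11) = 13252495/11 ≈ 1.2048e+6)
3808/(-625) + R/(-4183) = 3808/(-625) + (13252495/11)/(-4183) = 3808*(-1/625) + (13252495/11)*(-1/4183) = -3808/625 - 13252495/46013 = -8458026879/28758125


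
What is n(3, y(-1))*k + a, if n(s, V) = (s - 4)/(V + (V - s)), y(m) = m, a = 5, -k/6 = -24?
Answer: 169/5 ≈ 33.800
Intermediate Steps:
k = 144 (k = -6*(-24) = 144)
n(s, V) = (-4 + s)/(-s + 2*V)
n(3, y(-1))*k + a = ((-4 + 3)/(-1*3 + 2*(-1)))*144 + 5 = (-1/(-3 - 2))*144 + 5 = (-1/(-5))*144 + 5 = -⅕*(-1)*144 + 5 = (⅕)*144 + 5 = 144/5 + 5 = 169/5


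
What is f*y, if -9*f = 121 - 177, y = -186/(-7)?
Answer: 496/3 ≈ 165.33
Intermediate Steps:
y = 186/7 (y = -186*(-⅐) = 186/7 ≈ 26.571)
f = 56/9 (f = -(121 - 177)/9 = -⅑*(-56) = 56/9 ≈ 6.2222)
f*y = (56/9)*(186/7) = 496/3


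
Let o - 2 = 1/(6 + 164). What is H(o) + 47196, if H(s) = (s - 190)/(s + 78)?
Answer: 9580311/203 ≈ 47194.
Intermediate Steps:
o = 341/170 (o = 2 + 1/(6 + 164) = 2 + 1/170 = 341/170 ≈ 2.0059)
H(s) = (-190 + s)/(78 + s)
H(o) + 47196 = (-190 + 341/170)/(78 + 341/170) + 47196 = -31959/170/(13601/170) + 47196 = (170/13601)*(-31959/170) + 47196 = -477/203 + 47196 = 9580311/203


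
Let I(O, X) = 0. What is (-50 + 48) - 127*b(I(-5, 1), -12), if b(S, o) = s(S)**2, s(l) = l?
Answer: -2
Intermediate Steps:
b(S, o) = S**2
(-50 + 48) - 127*b(I(-5, 1), -12) = (-50 + 48) - 127*0**2 = -2 - 127*0 = -2 + 0 = -2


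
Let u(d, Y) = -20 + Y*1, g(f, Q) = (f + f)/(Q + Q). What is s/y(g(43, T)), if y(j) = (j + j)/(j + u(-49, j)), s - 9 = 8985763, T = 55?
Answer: -4555786404/43 ≈ -1.0595e+8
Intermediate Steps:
s = 8985772 (s = 9 + 8985763 = 8985772)
g(f, Q) = f/Q (g(f, Q) = (2*f)/((2*Q)) = (2*f)*(1/(2*Q)) = f/Q)
u(d, Y) = -20 + Y
y(j) = 2*j/(-20 + 2*j) (y(j) = (j + j)/(j + (-20 + j)) = (2*j)/(-20 + 2*j) = 2*j/(-20 + 2*j))
s/y(g(43, T)) = 8985772/(((43/55)/(-10 + 43/55))) = 8985772/(((43*(1/55))/(-10 + 43*(1/55)))) = 8985772/((43/(55*(-10 + 43/55)))) = 8985772/((43/(55*(-507/55)))) = 8985772/(((43/55)*(-55/507))) = 8985772/(-43/507) = 8985772*(-507/43) = -4555786404/43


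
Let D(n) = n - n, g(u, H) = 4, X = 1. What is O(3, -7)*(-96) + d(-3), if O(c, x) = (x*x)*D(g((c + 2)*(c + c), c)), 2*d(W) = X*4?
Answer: 2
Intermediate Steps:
D(n) = 0
d(W) = 2 (d(W) = (1*4)/2 = (½)*4 = 2)
O(c, x) = 0 (O(c, x) = (x*x)*0 = x²*0 = 0)
O(3, -7)*(-96) + d(-3) = 0*(-96) + 2 = 0 + 2 = 2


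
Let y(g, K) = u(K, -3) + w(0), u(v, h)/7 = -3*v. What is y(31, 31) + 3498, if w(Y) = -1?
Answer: 2846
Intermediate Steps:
u(v, h) = -21*v (u(v, h) = 7*(-3*v) = -21*v)
y(g, K) = -1 - 21*K (y(g, K) = -21*K - 1 = -1 - 21*K)
y(31, 31) + 3498 = (-1 - 21*31) + 3498 = (-1 - 651) + 3498 = -652 + 3498 = 2846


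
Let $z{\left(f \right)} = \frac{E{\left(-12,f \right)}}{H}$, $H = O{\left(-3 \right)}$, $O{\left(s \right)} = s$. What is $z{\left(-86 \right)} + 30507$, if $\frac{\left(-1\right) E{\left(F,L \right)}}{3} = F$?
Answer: $30495$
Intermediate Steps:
$E{\left(F,L \right)} = - 3 F$
$H = -3$
$z{\left(f \right)} = -12$ ($z{\left(f \right)} = \frac{\left(-3\right) \left(-12\right)}{-3} = 36 \left(- \frac{1}{3}\right) = -12$)
$z{\left(-86 \right)} + 30507 = -12 + 30507 = 30495$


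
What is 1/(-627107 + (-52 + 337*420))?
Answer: -1/485619 ≈ -2.0592e-6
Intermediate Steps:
1/(-627107 + (-52 + 337*420)) = 1/(-627107 + (-52 + 141540)) = 1/(-627107 + 141488) = 1/(-485619) = -1/485619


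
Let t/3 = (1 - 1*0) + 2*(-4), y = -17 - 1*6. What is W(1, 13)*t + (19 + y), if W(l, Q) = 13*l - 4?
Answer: -193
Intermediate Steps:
W(l, Q) = -4 + 13*l
y = -23 (y = -17 - 6 = -23)
t = -21 (t = 3*((1 - 1*0) + 2*(-4)) = 3*((1 + 0) - 8) = 3*(1 - 8) = 3*(-7) = -21)
W(1, 13)*t + (19 + y) = (-4 + 13*1)*(-21) + (19 - 23) = (-4 + 13)*(-21) - 4 = 9*(-21) - 4 = -189 - 4 = -193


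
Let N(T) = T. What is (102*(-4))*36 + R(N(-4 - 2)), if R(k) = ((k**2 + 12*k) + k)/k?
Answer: -14681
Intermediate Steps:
R(k) = (k**2 + 13*k)/k
(102*(-4))*36 + R(N(-4 - 2)) = (102*(-4))*36 + (13 + (-4 - 2)) = -408*36 + (13 - 6) = -14688 + 7 = -14681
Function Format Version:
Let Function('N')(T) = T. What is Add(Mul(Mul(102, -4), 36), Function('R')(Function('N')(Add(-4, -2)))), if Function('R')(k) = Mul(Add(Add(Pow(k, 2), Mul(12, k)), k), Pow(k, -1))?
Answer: -14681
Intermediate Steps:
Function('R')(k) = Mul(Pow(k, -1), Add(Pow(k, 2), Mul(13, k))) (Function('R')(k) = Mul(Add(Pow(k, 2), Mul(13, k)), Pow(k, -1)) = Mul(Pow(k, -1), Add(Pow(k, 2), Mul(13, k))))
Add(Mul(Mul(102, -4), 36), Function('R')(Function('N')(Add(-4, -2)))) = Add(Mul(Mul(102, -4), 36), Add(13, Add(-4, -2))) = Add(Mul(-408, 36), Add(13, -6)) = Add(-14688, 7) = -14681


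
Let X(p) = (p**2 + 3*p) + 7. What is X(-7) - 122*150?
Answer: -18265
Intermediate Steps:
X(p) = 7 + p**2 + 3*p
X(-7) - 122*150 = (7 + (-7)**2 + 3*(-7)) - 122*150 = (7 + 49 - 21) - 18300 = 35 - 18300 = -18265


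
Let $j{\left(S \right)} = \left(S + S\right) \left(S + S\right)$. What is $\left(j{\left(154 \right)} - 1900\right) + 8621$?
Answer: $101585$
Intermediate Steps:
$j{\left(S \right)} = 4 S^{2}$ ($j{\left(S \right)} = 2 S 2 S = 4 S^{2}$)
$\left(j{\left(154 \right)} - 1900\right) + 8621 = \left(4 \cdot 154^{2} - 1900\right) + 8621 = \left(4 \cdot 23716 - 1900\right) + 8621 = \left(94864 - 1900\right) + 8621 = 92964 + 8621 = 101585$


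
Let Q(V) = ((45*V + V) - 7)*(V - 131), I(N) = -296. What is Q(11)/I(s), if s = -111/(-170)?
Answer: 7485/37 ≈ 202.30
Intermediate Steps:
s = 111/170 (s = -111*(-1/170) = 111/170 ≈ 0.65294)
Q(V) = (-131 + V)*(-7 + 46*V) (Q(V) = (46*V - 7)*(-131 + V) = (-7 + 46*V)*(-131 + V) = (-131 + V)*(-7 + 46*V))
Q(11)/I(s) = (917 - 6033*11 + 46*11²)/(-296) = (917 - 66363 + 46*121)*(-1/296) = (917 - 66363 + 5566)*(-1/296) = -59880*(-1/296) = 7485/37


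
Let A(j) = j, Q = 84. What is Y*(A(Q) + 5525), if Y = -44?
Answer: -246796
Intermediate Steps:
Y*(A(Q) + 5525) = -44*(84 + 5525) = -44*5609 = -246796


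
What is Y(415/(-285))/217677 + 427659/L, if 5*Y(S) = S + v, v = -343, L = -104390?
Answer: -5306627022803/1295228215710 ≈ -4.0971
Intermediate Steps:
Y(S) = -343/5 + S/5 (Y(S) = (S - 343)/5 = (-343 + S)/5 = -343/5 + S/5)
Y(415/(-285))/217677 + 427659/L = (-343/5 + (415/(-285))/5)/217677 + 427659/(-104390) = (-343/5 + (415*(-1/285))/5)*(1/217677) + 427659*(-1/104390) = (-343/5 + (1/5)*(-83/57))*(1/217677) - 427659/104390 = (-343/5 - 83/285)*(1/217677) - 427659/104390 = -19634/285*1/217677 - 427659/104390 = -19634/62037945 - 427659/104390 = -5306627022803/1295228215710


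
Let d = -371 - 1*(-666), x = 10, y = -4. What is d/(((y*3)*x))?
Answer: -59/24 ≈ -2.4583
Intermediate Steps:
d = 295 (d = -371 + 666 = 295)
d/(((y*3)*x)) = 295/(-4*3*10) = 295/(-12*10) = 295/(-120) = -1/120*295 = -59/24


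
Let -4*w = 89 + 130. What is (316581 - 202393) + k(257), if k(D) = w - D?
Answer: 455505/4 ≈ 1.1388e+5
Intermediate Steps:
w = -219/4 (w = -(89 + 130)/4 = -¼*219 = -219/4 ≈ -54.750)
k(D) = -219/4 - D
(316581 - 202393) + k(257) = (316581 - 202393) + (-219/4 - 1*257) = 114188 + (-219/4 - 257) = 114188 - 1247/4 = 455505/4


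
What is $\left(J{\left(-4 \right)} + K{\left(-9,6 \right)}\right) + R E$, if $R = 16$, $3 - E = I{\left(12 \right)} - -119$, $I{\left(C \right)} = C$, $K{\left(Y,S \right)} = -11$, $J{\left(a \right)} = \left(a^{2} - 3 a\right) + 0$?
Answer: $-2031$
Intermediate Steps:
$J{\left(a \right)} = a^{2} - 3 a$
$E = -128$ ($E = 3 - \left(12 - -119\right) = 3 - \left(12 + 119\right) = 3 - 131 = -128$)
$\left(J{\left(-4 \right)} + K{\left(-9,6 \right)}\right) + R E = \left(- 4 \left(-3 - 4\right) - 11\right) + 16 \left(-128\right) = \left(\left(-4\right) \left(-7\right) - 11\right) - 2048 = \left(28 - 11\right) - 2048 = 17 - 2048 = -2031$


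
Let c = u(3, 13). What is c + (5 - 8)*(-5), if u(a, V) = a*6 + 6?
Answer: 39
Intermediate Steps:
u(a, V) = 6 + 6*a (u(a, V) = 6*a + 6 = 6 + 6*a)
c = 24 (c = 6 + 6*3 = 6 + 18 = 24)
c + (5 - 8)*(-5) = 24 + (5 - 8)*(-5) = 24 - 3*(-5) = 24 + 15 = 39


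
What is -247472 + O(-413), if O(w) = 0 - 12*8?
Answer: -247568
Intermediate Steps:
O(w) = -96 (O(w) = 0 - 96 = -96)
-247472 + O(-413) = -247472 - 96 = -247568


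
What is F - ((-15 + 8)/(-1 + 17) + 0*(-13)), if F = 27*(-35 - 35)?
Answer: -30233/16 ≈ -1889.6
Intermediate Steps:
F = -1890 (F = 27*(-70) = -1890)
F - ((-15 + 8)/(-1 + 17) + 0*(-13)) = -1890 - ((-15 + 8)/(-1 + 17) + 0*(-13)) = -1890 - (-7/16 + 0) = -1890 - 1*(-7/16) = -1890 + 7/16 = -30233/16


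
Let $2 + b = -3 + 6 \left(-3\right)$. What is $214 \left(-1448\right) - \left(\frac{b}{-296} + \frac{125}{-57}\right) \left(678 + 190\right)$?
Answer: $- \frac{1299295583}{4218} \approx -3.0804 \cdot 10^{5}$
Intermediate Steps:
$b = -23$ ($b = -2 + \left(-3 + 6 \left(-3\right)\right) = -2 - 21 = -23$)
$214 \left(-1448\right) - \left(\frac{b}{-296} + \frac{125}{-57}\right) \left(678 + 190\right) = 214 \left(-1448\right) - \left(- \frac{23}{-296} + \frac{125}{-57}\right) \left(678 + 190\right) = -309872 - \left(\left(-23\right) \left(- \frac{1}{296}\right) + 125 \left(- \frac{1}{57}\right)\right) 868 = -309872 - \left(\frac{23}{296} - \frac{125}{57}\right) 868 = -309872 - \left(- \frac{35689}{16872}\right) 868 = -309872 - - \frac{7744513}{4218} = -309872 + \frac{7744513}{4218} = - \frac{1299295583}{4218}$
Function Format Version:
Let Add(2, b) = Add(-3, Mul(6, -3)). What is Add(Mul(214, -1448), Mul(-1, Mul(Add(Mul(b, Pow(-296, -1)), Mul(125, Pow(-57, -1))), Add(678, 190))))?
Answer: Rational(-1299295583, 4218) ≈ -3.0804e+5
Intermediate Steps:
b = -23 (b = Add(-2, Add(-3, Mul(6, -3))) = Add(-2, Add(-3, -18)) = Add(-2, -21) = -23)
Add(Mul(214, -1448), Mul(-1, Mul(Add(Mul(b, Pow(-296, -1)), Mul(125, Pow(-57, -1))), Add(678, 190)))) = Add(Mul(214, -1448), Mul(-1, Mul(Add(Mul(-23, Pow(-296, -1)), Mul(125, Pow(-57, -1))), Add(678, 190)))) = Add(-309872, Mul(-1, Mul(Add(Mul(-23, Rational(-1, 296)), Mul(125, Rational(-1, 57))), 868))) = Add(-309872, Mul(-1, Mul(Add(Rational(23, 296), Rational(-125, 57)), 868))) = Add(-309872, Mul(-1, Mul(Rational(-35689, 16872), 868))) = Add(-309872, Mul(-1, Rational(-7744513, 4218))) = Add(-309872, Rational(7744513, 4218)) = Rational(-1299295583, 4218)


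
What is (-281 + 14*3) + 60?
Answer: -179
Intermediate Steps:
(-281 + 14*3) + 60 = (-281 + 42) + 60 = -239 + 60 = -179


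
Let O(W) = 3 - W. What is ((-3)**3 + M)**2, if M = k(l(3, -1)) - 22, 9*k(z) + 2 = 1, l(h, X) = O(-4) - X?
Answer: 195364/81 ≈ 2411.9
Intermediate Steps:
l(h, X) = 7 - X (l(h, X) = (3 - 1*(-4)) - X = (3 + 4) - X = 7 - X)
k(z) = -1/9 (k(z) = -2/9 + (1/9)*1 = -2/9 + 1/9 = -1/9)
M = -199/9 (M = -1/9 - 22 = -199/9 ≈ -22.111)
((-3)**3 + M)**2 = ((-3)**3 - 199/9)**2 = (-27 - 199/9)**2 = (-442/9)**2 = 195364/81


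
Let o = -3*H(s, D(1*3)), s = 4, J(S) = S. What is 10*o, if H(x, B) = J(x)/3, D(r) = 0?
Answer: -40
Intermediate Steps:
H(x, B) = x/3
o = -4 ≈ -4.0000
10*o = 10*(-4) = -40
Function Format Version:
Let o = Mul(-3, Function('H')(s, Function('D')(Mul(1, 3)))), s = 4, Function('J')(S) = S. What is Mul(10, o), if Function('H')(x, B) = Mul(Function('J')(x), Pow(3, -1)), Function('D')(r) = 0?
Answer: -40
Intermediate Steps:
Function('H')(x, B) = Mul(Rational(1, 3), x) (Function('H')(x, B) = Mul(x, Pow(3, -1)) = Mul(x, Rational(1, 3)) = Mul(Rational(1, 3), x))
o = -4 (o = Mul(-3, Mul(Rational(1, 3), 4)) = Mul(-3, Rational(4, 3)) = -4)
Mul(10, o) = Mul(10, -4) = -40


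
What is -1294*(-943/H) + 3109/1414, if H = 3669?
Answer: 1736829109/5187966 ≈ 334.78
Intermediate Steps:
-1294*(-943/H) + 3109/1414 = -1294/(3669/(-943)) + 3109/1414 = -1294/(3669*(-1/943)) + 3109*(1/1414) = -1294/(-3669/943) + 3109/1414 = -1294*(-943/3669) + 3109/1414 = 1220242/3669 + 3109/1414 = 1736829109/5187966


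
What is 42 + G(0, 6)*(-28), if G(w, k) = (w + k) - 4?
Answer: -14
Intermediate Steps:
G(w, k) = -4 + k + w (G(w, k) = (k + w) - 4 = -4 + k + w)
42 + G(0, 6)*(-28) = 42 + (-4 + 6 + 0)*(-28) = 42 + 2*(-28) = 42 - 56 = -14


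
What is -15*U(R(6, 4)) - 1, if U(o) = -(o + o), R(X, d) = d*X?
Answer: 719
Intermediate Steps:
R(X, d) = X*d
U(o) = -2*o
-15*U(R(6, 4)) - 1 = -(-30)*6*4 - 1 = -(-30)*24 - 1 = -15*(-48) - 1 = 720 - 1 = 719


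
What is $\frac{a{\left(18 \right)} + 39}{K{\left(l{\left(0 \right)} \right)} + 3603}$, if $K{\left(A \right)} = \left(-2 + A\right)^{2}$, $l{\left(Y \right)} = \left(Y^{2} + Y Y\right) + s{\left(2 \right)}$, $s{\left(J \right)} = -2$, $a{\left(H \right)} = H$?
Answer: $\frac{57}{3619} \approx 0.01575$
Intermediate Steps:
$l{\left(Y \right)} = -2 + 2 Y^{2}$ ($l{\left(Y \right)} = \left(Y^{2} + Y Y\right) - 2 = \left(Y^{2} + Y^{2}\right) - 2 = 2 Y^{2} - 2 = -2 + 2 Y^{2}$)
$\frac{a{\left(18 \right)} + 39}{K{\left(l{\left(0 \right)} \right)} + 3603} = \frac{18 + 39}{\left(-2 - \left(2 - 2 \cdot 0^{2}\right)\right)^{2} + 3603} = \frac{57}{\left(-2 + \left(-2 + 2 \cdot 0\right)\right)^{2} + 3603} = \frac{57}{\left(-2 + \left(-2 + 0\right)\right)^{2} + 3603} = \frac{57}{\left(-2 - 2\right)^{2} + 3603} = \frac{57}{\left(-4\right)^{2} + 3603} = \frac{57}{16 + 3603} = \frac{57}{3619}$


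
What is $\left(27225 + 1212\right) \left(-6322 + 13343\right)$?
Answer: $199656177$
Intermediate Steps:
$\left(27225 + 1212\right) \left(-6322 + 13343\right) = 28437 \cdot 7021 = 199656177$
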